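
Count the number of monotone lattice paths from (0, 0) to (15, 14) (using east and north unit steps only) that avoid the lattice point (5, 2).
Number of paths = 63979194

Total paths from (0, 0) to (15, 14): C(29, 15) = 77558760. Paths through (5, 2): (paths (0, 0) → (5, 2)) × (paths (5, 2) → (15, 14)) = C(7, 5) · C(22, 10) = 21 · 646646 = 13579566. Avoidance count = 77558760 − 13579566 = 63979194.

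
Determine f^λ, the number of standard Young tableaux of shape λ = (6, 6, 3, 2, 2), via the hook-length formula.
# SYT of shape (6, 6, 3, 2, 2) = 18106088

Hook-length formula: f^λ = n! / Π hook(c), product over all cells c of the Young diagram. For λ = (6, 6, 3, 2, 2), n = 19 boxes. Hook lengths by row (left-to-right, top-to-bottom): [10, 9, 6, 4, 3, 2]; [9, 8, 5, 3, 2, 1]; [5, 4, 1]; [3, 2]; [2, 1]. Product of hooks = 6718464000. So f^λ = 19! / 6718464000 = 121645100408832000 / 6718464000 = 18106088.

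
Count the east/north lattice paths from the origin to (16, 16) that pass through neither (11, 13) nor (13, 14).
Number of paths = 335597646

Inclusion–exclusion. Total paths: C(32, 16) = 601080390. Through P₁: C(24, 11)·C(8, 5) = 139784064. Through P₂: C(27, 13)·C(5, 3) = 200583000. Since P₁ is strictly southwest of P₂, a monotone path through both must visit P₁ then P₂; paths through both = C(24, 11)·C(3, 2)·C(5, 3) = 74884320. Avoid both = 601080390 − 139784064 − 200583000 + 74884320 = 335597646.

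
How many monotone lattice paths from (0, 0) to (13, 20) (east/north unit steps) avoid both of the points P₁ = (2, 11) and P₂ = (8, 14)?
Number of paths = 415358844

Inclusion–exclusion. Total paths: C(33, 13) = 573166440. Through P₁: C(13, 2)·C(20, 11) = 13100880. Through P₂: C(22, 8)·C(11, 5) = 147733740. Since P₁ is strictly southwest of P₂, a monotone path through both must visit P₁ then P₂; paths through both = C(13, 2)·C(9, 6)·C(11, 5) = 3027024. Avoid both = 573166440 − 13100880 − 147733740 + 3027024 = 415358844.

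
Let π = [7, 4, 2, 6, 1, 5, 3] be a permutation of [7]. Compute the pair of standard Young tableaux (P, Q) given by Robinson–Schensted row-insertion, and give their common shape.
P = [1, 3] / [2, 5] / [4, 6] / [7];  Q = [1, 4] / [2, 6] / [3, 7] / [5];  common shape = (2, 2, 2, 1)

Row-insert the values π_1, π_2, … into P one at a time, bumping the leftmost entry strictly greater than the inserted value down to the next row. The recording tableau Q records, in position (i, j), the step at which that cell was added to P.
  Insert 7 (step 1): P = [7];  Q = [1]
  Insert 4 (step 2): P = [4] / [7];  Q = [1] / [2]
  Insert 2 (step 3): P = [2] / [4] / [7];  Q = [1] / [2] / [3]
  Insert 6 (step 4): P = [2, 6] / [4] / [7];  Q = [1, 4] / [2] / [3]
  Insert 1 (step 5): P = [1, 6] / [2] / [4] / [7];  Q = [1, 4] / [2] / [3] / [5]
  Insert 5 (step 6): P = [1, 5] / [2, 6] / [4] / [7];  Q = [1, 4] / [2, 6] / [3] / [5]
  Insert 3 (step 7): P = [1, 3] / [2, 5] / [4, 6] / [7];  Q = [1, 4] / [2, 6] / [3, 7] / [5]
Final shape: (2, 2, 2, 1).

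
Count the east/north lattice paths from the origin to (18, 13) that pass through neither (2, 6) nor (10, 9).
Number of paths = 155948469

Inclusion–exclusion. Total paths: C(31, 18) = 206253075. Through P₁: C(8, 2)·C(23, 16) = 6864396. Through P₂: C(19, 10)·C(12, 8) = 45727110. Since P₁ is strictly southwest of P₂, a monotone path through both must visit P₁ then P₂; paths through both = C(8, 2)·C(11, 8)·C(12, 8) = 2286900. Avoid both = 206253075 − 6864396 − 45727110 + 2286900 = 155948469.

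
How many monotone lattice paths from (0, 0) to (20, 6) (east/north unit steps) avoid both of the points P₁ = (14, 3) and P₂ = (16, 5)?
Number of paths = 91765

Inclusion–exclusion. Total paths: C(26, 20) = 230230. Through P₁: C(17, 14)·C(9, 6) = 57120. Through P₂: C(21, 16)·C(5, 4) = 101745. Since P₁ is strictly southwest of P₂, a monotone path through both must visit P₁ then P₂; paths through both = C(17, 14)·C(4, 2)·C(5, 4) = 20400. Avoid both = 230230 − 57120 − 101745 + 20400 = 91765.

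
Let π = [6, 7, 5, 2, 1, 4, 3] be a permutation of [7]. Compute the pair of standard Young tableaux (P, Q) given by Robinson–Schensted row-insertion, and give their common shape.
P = [1, 3] / [2, 4] / [5, 7] / [6];  Q = [1, 2] / [3, 6] / [4, 7] / [5];  common shape = (2, 2, 2, 1)

Row-insert the values π_1, π_2, … into P one at a time, bumping the leftmost entry strictly greater than the inserted value down to the next row. The recording tableau Q records, in position (i, j), the step at which that cell was added to P.
  Insert 6 (step 1): P = [6];  Q = [1]
  Insert 7 (step 2): P = [6, 7];  Q = [1, 2]
  Insert 5 (step 3): P = [5, 7] / [6];  Q = [1, 2] / [3]
  Insert 2 (step 4): P = [2, 7] / [5] / [6];  Q = [1, 2] / [3] / [4]
  Insert 1 (step 5): P = [1, 7] / [2] / [5] / [6];  Q = [1, 2] / [3] / [4] / [5]
  Insert 4 (step 6): P = [1, 4] / [2, 7] / [5] / [6];  Q = [1, 2] / [3, 6] / [4] / [5]
  Insert 3 (step 7): P = [1, 3] / [2, 4] / [5, 7] / [6];  Q = [1, 2] / [3, 6] / [4, 7] / [5]
Final shape: (2, 2, 2, 1).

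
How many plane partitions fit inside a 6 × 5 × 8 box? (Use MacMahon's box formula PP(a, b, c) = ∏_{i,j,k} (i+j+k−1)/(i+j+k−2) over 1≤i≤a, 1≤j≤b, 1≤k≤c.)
PP(6, 5, 8) = 7997986868872

Evaluate the triple product over i = 1..6, j = 1..5, k = 1..8. The factors are (2/1) · (3/2) · (4/3) · (5/4) · (6/5) · (7/6) · (8/7) · (9/8) · … (240 factors total). The numerators and denominators telescope so the product is an integer; carrying out the multiplication exactly gives PP(6, 5, 8) = 7997986868872.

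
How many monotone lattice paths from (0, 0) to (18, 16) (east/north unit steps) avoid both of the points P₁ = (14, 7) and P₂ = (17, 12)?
Number of paths = 1893899955

Inclusion–exclusion. Total paths: C(34, 18) = 2203961430. Through P₁: C(21, 14)·C(13, 4) = 83140200. Through P₂: C(29, 17)·C(5, 1) = 259479675. Since P₁ is strictly southwest of P₂, a monotone path through both must visit P₁ then P₂; paths through both = C(21, 14)·C(8, 3)·C(5, 1) = 32558400. Avoid both = 2203961430 − 83140200 − 259479675 + 32558400 = 1893899955.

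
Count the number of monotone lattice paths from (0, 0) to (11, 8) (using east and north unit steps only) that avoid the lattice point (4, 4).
Number of paths = 52482

Total paths from (0, 0) to (11, 8): C(19, 11) = 75582. Paths through (4, 4): (paths (0, 0) → (4, 4)) × (paths (4, 4) → (11, 8)) = C(8, 4) · C(11, 7) = 70 · 330 = 23100. Avoidance count = 75582 − 23100 = 52482.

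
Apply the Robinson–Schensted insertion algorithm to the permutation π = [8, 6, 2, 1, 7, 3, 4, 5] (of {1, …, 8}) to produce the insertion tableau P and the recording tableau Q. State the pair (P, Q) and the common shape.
P = [1, 3, 4, 5] / [2, 7] / [6] / [8];  Q = [1, 5, 7, 8] / [2, 6] / [3] / [4];  common shape = (4, 2, 1, 1)

Row-insert the values π_1, π_2, … into P one at a time, bumping the leftmost entry strictly greater than the inserted value down to the next row. The recording tableau Q records, in position (i, j), the step at which that cell was added to P.
  Insert 8 (step 1): P = [8];  Q = [1]
  Insert 6 (step 2): P = [6] / [8];  Q = [1] / [2]
  Insert 2 (step 3): P = [2] / [6] / [8];  Q = [1] / [2] / [3]
  Insert 1 (step 4): P = [1] / [2] / [6] / [8];  Q = [1] / [2] / [3] / [4]
  Insert 7 (step 5): P = [1, 7] / [2] / [6] / [8];  Q = [1, 5] / [2] / [3] / [4]
  Insert 3 (step 6): P = [1, 3] / [2, 7] / [6] / [8];  Q = [1, 5] / [2, 6] / [3] / [4]
  Insert 4 (step 7): P = [1, 3, 4] / [2, 7] / [6] / [8];  Q = [1, 5, 7] / [2, 6] / [3] / [4]
  Insert 5 (step 8): P = [1, 3, 4, 5] / [2, 7] / [6] / [8];  Q = [1, 5, 7, 8] / [2, 6] / [3] / [4]
Final shape: (4, 2, 1, 1).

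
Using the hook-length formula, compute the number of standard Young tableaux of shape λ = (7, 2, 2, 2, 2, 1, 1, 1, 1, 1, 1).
# SYT of shape (7, 2, 2, 2, 2, 1, 1, 1, 1, 1, 1) = 18299736

Hook-length formula: f^λ = n! / Π hook(c), product over all cells c of the Young diagram. For λ = (7, 2, 2, 2, 2, 1, 1, 1, 1, 1, 1), n = 21 boxes. Hook lengths by row (left-to-right, top-to-bottom): [17, 10, 5, 4, 3, 2, 1]; [11, 4]; [10, 3]; [9, 2]; [8, 1]; [6]; [5]; [4]; [3]; [2]; [1]. Product of hooks = 2791895040000. So f^λ = 21! / 2791895040000 = 51090942171709440000 / 2791895040000 = 18299736.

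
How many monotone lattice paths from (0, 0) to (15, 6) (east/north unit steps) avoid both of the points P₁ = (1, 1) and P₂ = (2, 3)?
Number of paths = 28768

Inclusion–exclusion. Total paths: C(21, 15) = 54264. Through P₁: C(2, 1)·C(19, 14) = 23256. Through P₂: C(5, 2)·C(16, 13) = 5600. Since P₁ is strictly southwest of P₂, a monotone path through both must visit P₁ then P₂; paths through both = C(2, 1)·C(3, 1)·C(16, 13) = 3360. Avoid both = 54264 − 23256 − 5600 + 3360 = 28768.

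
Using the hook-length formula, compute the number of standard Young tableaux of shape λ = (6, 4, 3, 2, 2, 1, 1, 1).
# SYT of shape (6, 4, 3, 2, 2, 1, 1, 1) = 208916400

Hook-length formula: f^λ = n! / Π hook(c), product over all cells c of the Young diagram. For λ = (6, 4, 3, 2, 2, 1, 1, 1), n = 20 boxes. Hook lengths by row (left-to-right, top-to-bottom): [13, 9, 6, 4, 2, 1]; [10, 6, 3, 1]; [8, 4, 1]; [6, 2]; [5, 1]; [3]; [2]; [1]. Product of hooks = 11645337600. So f^λ = 20! / 11645337600 = 2432902008176640000 / 11645337600 = 208916400.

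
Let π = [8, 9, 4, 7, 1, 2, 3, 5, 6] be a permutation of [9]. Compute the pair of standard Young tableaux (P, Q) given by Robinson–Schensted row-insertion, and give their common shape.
P = [1, 2, 3, 5, 6] / [4, 7] / [8, 9];  Q = [1, 2, 7, 8, 9] / [3, 4] / [5, 6];  common shape = (5, 2, 2)

Row-insert the values π_1, π_2, … into P one at a time, bumping the leftmost entry strictly greater than the inserted value down to the next row. The recording tableau Q records, in position (i, j), the step at which that cell was added to P.
  Insert 8 (step 1): P = [8];  Q = [1]
  Insert 9 (step 2): P = [8, 9];  Q = [1, 2]
  Insert 4 (step 3): P = [4, 9] / [8];  Q = [1, 2] / [3]
  Insert 7 (step 4): P = [4, 7] / [8, 9];  Q = [1, 2] / [3, 4]
  Insert 1 (step 5): P = [1, 7] / [4, 9] / [8];  Q = [1, 2] / [3, 4] / [5]
  Insert 2 (step 6): P = [1, 2] / [4, 7] / [8, 9];  Q = [1, 2] / [3, 4] / [5, 6]
  Insert 3 (step 7): P = [1, 2, 3] / [4, 7] / [8, 9];  Q = [1, 2, 7] / [3, 4] / [5, 6]
  Insert 5 (step 8): P = [1, 2, 3, 5] / [4, 7] / [8, 9];  Q = [1, 2, 7, 8] / [3, 4] / [5, 6]
  Insert 6 (step 9): P = [1, 2, 3, 5, 6] / [4, 7] / [8, 9];  Q = [1, 2, 7, 8, 9] / [3, 4] / [5, 6]
Final shape: (5, 2, 2).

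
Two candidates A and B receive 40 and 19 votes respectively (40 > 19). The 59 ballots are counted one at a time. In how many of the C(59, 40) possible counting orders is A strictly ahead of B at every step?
Strict-lead orderings = 497337483739635

Total orderings of the 59 votes with 40 for A: C(59, 40) = 1397281501935165. By the Bertrand ballot formula (Cycle Lemma / reflection principle), the number of orderings in which A is strictly ahead of B throughout is (p − q)/(p + q) · C(p + q, p) = (40 − 19)/(40 + 19) · 1397281501935165 = 497337483739635.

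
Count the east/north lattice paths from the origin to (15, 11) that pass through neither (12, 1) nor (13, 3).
Number of paths = 7698997

Inclusion–exclusion. Total paths: C(26, 15) = 7726160. Through P₁: C(13, 12)·C(13, 3) = 3718. Through P₂: C(16, 13)·C(10, 2) = 25200. Since P₁ is strictly southwest of P₂, a monotone path through both must visit P₁ then P₂; paths through both = C(13, 12)·C(3, 1)·C(10, 2) = 1755. Avoid both = 7726160 − 3718 − 25200 + 1755 = 7698997.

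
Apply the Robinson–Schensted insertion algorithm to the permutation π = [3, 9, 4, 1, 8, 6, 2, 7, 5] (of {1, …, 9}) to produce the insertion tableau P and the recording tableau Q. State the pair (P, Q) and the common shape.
P = [1, 2, 5, 7] / [3, 4, 6] / [8] / [9];  Q = [1, 2, 5, 8] / [3, 6, 9] / [4] / [7];  common shape = (4, 3, 1, 1)

Row-insert the values π_1, π_2, … into P one at a time, bumping the leftmost entry strictly greater than the inserted value down to the next row. The recording tableau Q records, in position (i, j), the step at which that cell was added to P.
  Insert 3 (step 1): P = [3];  Q = [1]
  Insert 9 (step 2): P = [3, 9];  Q = [1, 2]
  Insert 4 (step 3): P = [3, 4] / [9];  Q = [1, 2] / [3]
  Insert 1 (step 4): P = [1, 4] / [3] / [9];  Q = [1, 2] / [3] / [4]
  Insert 8 (step 5): P = [1, 4, 8] / [3] / [9];  Q = [1, 2, 5] / [3] / [4]
  Insert 6 (step 6): P = [1, 4, 6] / [3, 8] / [9];  Q = [1, 2, 5] / [3, 6] / [4]
  Insert 2 (step 7): P = [1, 2, 6] / [3, 4] / [8] / [9];  Q = [1, 2, 5] / [3, 6] / [4] / [7]
  Insert 7 (step 8): P = [1, 2, 6, 7] / [3, 4] / [8] / [9];  Q = [1, 2, 5, 8] / [3, 6] / [4] / [7]
  Insert 5 (step 9): P = [1, 2, 5, 7] / [3, 4, 6] / [8] / [9];  Q = [1, 2, 5, 8] / [3, 6, 9] / [4] / [7]
Final shape: (4, 3, 1, 1).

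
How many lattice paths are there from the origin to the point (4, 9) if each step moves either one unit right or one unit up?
Number of paths = 715

A monotone lattice path from (0, 0) to (4, 9) consists of 4 east steps and 9 north steps in some order, so it is determined by which 4 of the 13 steps are east. The count is C(13, 4) = 715.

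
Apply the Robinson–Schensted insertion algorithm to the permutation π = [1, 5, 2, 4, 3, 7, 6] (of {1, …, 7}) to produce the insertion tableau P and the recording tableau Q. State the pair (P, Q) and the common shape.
P = [1, 2, 3, 6] / [4, 7] / [5];  Q = [1, 2, 4, 6] / [3, 7] / [5];  common shape = (4, 2, 1)

Row-insert the values π_1, π_2, … into P one at a time, bumping the leftmost entry strictly greater than the inserted value down to the next row. The recording tableau Q records, in position (i, j), the step at which that cell was added to P.
  Insert 1 (step 1): P = [1];  Q = [1]
  Insert 5 (step 2): P = [1, 5];  Q = [1, 2]
  Insert 2 (step 3): P = [1, 2] / [5];  Q = [1, 2] / [3]
  Insert 4 (step 4): P = [1, 2, 4] / [5];  Q = [1, 2, 4] / [3]
  Insert 3 (step 5): P = [1, 2, 3] / [4] / [5];  Q = [1, 2, 4] / [3] / [5]
  Insert 7 (step 6): P = [1, 2, 3, 7] / [4] / [5];  Q = [1, 2, 4, 6] / [3] / [5]
  Insert 6 (step 7): P = [1, 2, 3, 6] / [4, 7] / [5];  Q = [1, 2, 4, 6] / [3, 7] / [5]
Final shape: (4, 2, 1).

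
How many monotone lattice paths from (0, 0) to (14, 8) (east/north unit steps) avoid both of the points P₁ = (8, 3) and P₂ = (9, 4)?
Number of paths = 195030

Inclusion–exclusion. Total paths: C(22, 14) = 319770. Through P₁: C(11, 8)·C(11, 6) = 76230. Through P₂: C(13, 9)·C(9, 5) = 90090. Since P₁ is strictly southwest of P₂, a monotone path through both must visit P₁ then P₂; paths through both = C(11, 8)·C(2, 1)·C(9, 5) = 41580. Avoid both = 319770 − 76230 − 90090 + 41580 = 195030.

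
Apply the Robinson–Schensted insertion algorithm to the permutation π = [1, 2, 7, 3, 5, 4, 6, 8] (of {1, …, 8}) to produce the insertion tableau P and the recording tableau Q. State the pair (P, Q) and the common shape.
P = [1, 2, 3, 4, 6, 8] / [5] / [7];  Q = [1, 2, 3, 5, 7, 8] / [4] / [6];  common shape = (6, 1, 1)

Row-insert the values π_1, π_2, … into P one at a time, bumping the leftmost entry strictly greater than the inserted value down to the next row. The recording tableau Q records, in position (i, j), the step at which that cell was added to P.
  Insert 1 (step 1): P = [1];  Q = [1]
  Insert 2 (step 2): P = [1, 2];  Q = [1, 2]
  Insert 7 (step 3): P = [1, 2, 7];  Q = [1, 2, 3]
  Insert 3 (step 4): P = [1, 2, 3] / [7];  Q = [1, 2, 3] / [4]
  Insert 5 (step 5): P = [1, 2, 3, 5] / [7];  Q = [1, 2, 3, 5] / [4]
  Insert 4 (step 6): P = [1, 2, 3, 4] / [5] / [7];  Q = [1, 2, 3, 5] / [4] / [6]
  Insert 6 (step 7): P = [1, 2, 3, 4, 6] / [5] / [7];  Q = [1, 2, 3, 5, 7] / [4] / [6]
  Insert 8 (step 8): P = [1, 2, 3, 4, 6, 8] / [5] / [7];  Q = [1, 2, 3, 5, 7, 8] / [4] / [6]
Final shape: (6, 1, 1).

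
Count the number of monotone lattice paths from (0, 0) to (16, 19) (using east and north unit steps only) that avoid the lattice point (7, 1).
Number of paths = 4022434350

Total paths from (0, 0) to (16, 19): C(35, 16) = 4059928950. Paths through (7, 1): (paths (0, 0) → (7, 1)) × (paths (7, 1) → (16, 19)) = C(8, 7) · C(27, 9) = 8 · 4686825 = 37494600. Avoidance count = 4059928950 − 37494600 = 4022434350.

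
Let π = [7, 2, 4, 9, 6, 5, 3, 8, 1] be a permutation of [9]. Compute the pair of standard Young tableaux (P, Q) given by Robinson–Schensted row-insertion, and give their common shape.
P = [1, 3, 5, 8] / [2, 9] / [4] / [6] / [7];  Q = [1, 3, 4, 8] / [2, 5] / [6] / [7] / [9];  common shape = (4, 2, 1, 1, 1)

Row-insert the values π_1, π_2, … into P one at a time, bumping the leftmost entry strictly greater than the inserted value down to the next row. The recording tableau Q records, in position (i, j), the step at which that cell was added to P.
  Insert 7 (step 1): P = [7];  Q = [1]
  Insert 2 (step 2): P = [2] / [7];  Q = [1] / [2]
  Insert 4 (step 3): P = [2, 4] / [7];  Q = [1, 3] / [2]
  Insert 9 (step 4): P = [2, 4, 9] / [7];  Q = [1, 3, 4] / [2]
  Insert 6 (step 5): P = [2, 4, 6] / [7, 9];  Q = [1, 3, 4] / [2, 5]
  Insert 5 (step 6): P = [2, 4, 5] / [6, 9] / [7];  Q = [1, 3, 4] / [2, 5] / [6]
  Insert 3 (step 7): P = [2, 3, 5] / [4, 9] / [6] / [7];  Q = [1, 3, 4] / [2, 5] / [6] / [7]
  Insert 8 (step 8): P = [2, 3, 5, 8] / [4, 9] / [6] / [7];  Q = [1, 3, 4, 8] / [2, 5] / [6] / [7]
  Insert 1 (step 9): P = [1, 3, 5, 8] / [2, 9] / [4] / [6] / [7];  Q = [1, 3, 4, 8] / [2, 5] / [6] / [7] / [9]
Final shape: (4, 2, 1, 1, 1).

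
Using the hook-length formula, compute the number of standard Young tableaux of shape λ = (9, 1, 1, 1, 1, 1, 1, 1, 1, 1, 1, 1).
# SYT of shape (9, 1, 1, 1, 1, 1, 1, 1, 1, 1, 1, 1) = 75582

Hook-length formula: f^λ = n! / Π hook(c), product over all cells c of the Young diagram. For λ = (9, 1, 1, 1, 1, 1, 1, 1, 1, 1, 1, 1), n = 20 boxes. Hook lengths by row (left-to-right, top-to-bottom): [20, 8, 7, 6, 5, 4, 3, 2, 1]; [11]; [10]; [9]; [8]; [7]; [6]; [5]; [4]; [3]; [2]; [1]. Product of hooks = 32188907520000. So f^λ = 20! / 32188907520000 = 2432902008176640000 / 32188907520000 = 75582.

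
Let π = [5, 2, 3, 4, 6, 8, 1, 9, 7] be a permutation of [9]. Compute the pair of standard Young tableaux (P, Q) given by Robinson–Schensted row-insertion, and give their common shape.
P = [1, 3, 4, 6, 7, 9] / [2, 8] / [5];  Q = [1, 3, 4, 5, 6, 8] / [2, 9] / [7];  common shape = (6, 2, 1)

Row-insert the values π_1, π_2, … into P one at a time, bumping the leftmost entry strictly greater than the inserted value down to the next row. The recording tableau Q records, in position (i, j), the step at which that cell was added to P.
  Insert 5 (step 1): P = [5];  Q = [1]
  Insert 2 (step 2): P = [2] / [5];  Q = [1] / [2]
  Insert 3 (step 3): P = [2, 3] / [5];  Q = [1, 3] / [2]
  Insert 4 (step 4): P = [2, 3, 4] / [5];  Q = [1, 3, 4] / [2]
  Insert 6 (step 5): P = [2, 3, 4, 6] / [5];  Q = [1, 3, 4, 5] / [2]
  Insert 8 (step 6): P = [2, 3, 4, 6, 8] / [5];  Q = [1, 3, 4, 5, 6] / [2]
  Insert 1 (step 7): P = [1, 3, 4, 6, 8] / [2] / [5];  Q = [1, 3, 4, 5, 6] / [2] / [7]
  Insert 9 (step 8): P = [1, 3, 4, 6, 8, 9] / [2] / [5];  Q = [1, 3, 4, 5, 6, 8] / [2] / [7]
  Insert 7 (step 9): P = [1, 3, 4, 6, 7, 9] / [2, 8] / [5];  Q = [1, 3, 4, 5, 6, 8] / [2, 9] / [7]
Final shape: (6, 2, 1).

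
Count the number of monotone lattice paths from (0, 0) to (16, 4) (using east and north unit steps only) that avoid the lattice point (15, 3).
Number of paths = 3213

Total paths from (0, 0) to (16, 4): C(20, 16) = 4845. Paths through (15, 3): (paths (0, 0) → (15, 3)) × (paths (15, 3) → (16, 4)) = C(18, 15) · C(2, 1) = 816 · 2 = 1632. Avoidance count = 4845 − 1632 = 3213.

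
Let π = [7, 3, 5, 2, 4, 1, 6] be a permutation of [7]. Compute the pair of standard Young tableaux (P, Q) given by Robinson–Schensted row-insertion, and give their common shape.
P = [1, 4, 6] / [2, 5] / [3] / [7];  Q = [1, 3, 7] / [2, 5] / [4] / [6];  common shape = (3, 2, 1, 1)

Row-insert the values π_1, π_2, … into P one at a time, bumping the leftmost entry strictly greater than the inserted value down to the next row. The recording tableau Q records, in position (i, j), the step at which that cell was added to P.
  Insert 7 (step 1): P = [7];  Q = [1]
  Insert 3 (step 2): P = [3] / [7];  Q = [1] / [2]
  Insert 5 (step 3): P = [3, 5] / [7];  Q = [1, 3] / [2]
  Insert 2 (step 4): P = [2, 5] / [3] / [7];  Q = [1, 3] / [2] / [4]
  Insert 4 (step 5): P = [2, 4] / [3, 5] / [7];  Q = [1, 3] / [2, 5] / [4]
  Insert 1 (step 6): P = [1, 4] / [2, 5] / [3] / [7];  Q = [1, 3] / [2, 5] / [4] / [6]
  Insert 6 (step 7): P = [1, 4, 6] / [2, 5] / [3] / [7];  Q = [1, 3, 7] / [2, 5] / [4] / [6]
Final shape: (3, 2, 1, 1).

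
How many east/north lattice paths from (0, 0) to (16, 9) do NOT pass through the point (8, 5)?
Number of paths = 1405910

Total paths from (0, 0) to (16, 9): C(25, 16) = 2042975. Paths through (8, 5): (paths (0, 0) → (8, 5)) × (paths (8, 5) → (16, 9)) = C(13, 8) · C(12, 8) = 1287 · 495 = 637065. Avoidance count = 2042975 − 637065 = 1405910.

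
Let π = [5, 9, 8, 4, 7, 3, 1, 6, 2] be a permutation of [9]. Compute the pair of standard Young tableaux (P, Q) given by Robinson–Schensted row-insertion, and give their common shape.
P = [1, 2] / [3, 6] / [4, 7] / [5, 8] / [9];  Q = [1, 2] / [3, 5] / [4, 8] / [6, 9] / [7];  common shape = (2, 2, 2, 2, 1)

Row-insert the values π_1, π_2, … into P one at a time, bumping the leftmost entry strictly greater than the inserted value down to the next row. The recording tableau Q records, in position (i, j), the step at which that cell was added to P.
  Insert 5 (step 1): P = [5];  Q = [1]
  Insert 9 (step 2): P = [5, 9];  Q = [1, 2]
  Insert 8 (step 3): P = [5, 8] / [9];  Q = [1, 2] / [3]
  Insert 4 (step 4): P = [4, 8] / [5] / [9];  Q = [1, 2] / [3] / [4]
  Insert 7 (step 5): P = [4, 7] / [5, 8] / [9];  Q = [1, 2] / [3, 5] / [4]
  Insert 3 (step 6): P = [3, 7] / [4, 8] / [5] / [9];  Q = [1, 2] / [3, 5] / [4] / [6]
  Insert 1 (step 7): P = [1, 7] / [3, 8] / [4] / [5] / [9];  Q = [1, 2] / [3, 5] / [4] / [6] / [7]
  Insert 6 (step 8): P = [1, 6] / [3, 7] / [4, 8] / [5] / [9];  Q = [1, 2] / [3, 5] / [4, 8] / [6] / [7]
  Insert 2 (step 9): P = [1, 2] / [3, 6] / [4, 7] / [5, 8] / [9];  Q = [1, 2] / [3, 5] / [4, 8] / [6, 9] / [7]
Final shape: (2, 2, 2, 2, 1).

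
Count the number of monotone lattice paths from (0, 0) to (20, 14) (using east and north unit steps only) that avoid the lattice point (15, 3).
Number of paths = 1388411352

Total paths from (0, 0) to (20, 14): C(34, 20) = 1391975640. Paths through (15, 3): (paths (0, 0) → (15, 3)) × (paths (15, 3) → (20, 14)) = C(18, 15) · C(16, 5) = 816 · 4368 = 3564288. Avoidance count = 1391975640 − 3564288 = 1388411352.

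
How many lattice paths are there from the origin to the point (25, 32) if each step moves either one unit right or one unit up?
Number of paths = 9929472283517787

A monotone lattice path from (0, 0) to (25, 32) consists of 25 east steps and 32 north steps in some order, so it is determined by which 25 of the 57 steps are east. The count is C(57, 25) = 9929472283517787.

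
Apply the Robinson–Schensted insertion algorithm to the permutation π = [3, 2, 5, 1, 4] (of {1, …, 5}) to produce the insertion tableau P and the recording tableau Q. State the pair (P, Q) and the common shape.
P = [1, 4] / [2, 5] / [3];  Q = [1, 3] / [2, 5] / [4];  common shape = (2, 2, 1)

Row-insert the values π_1, π_2, … into P one at a time, bumping the leftmost entry strictly greater than the inserted value down to the next row. The recording tableau Q records, in position (i, j), the step at which that cell was added to P.
  Insert 3 (step 1): P = [3];  Q = [1]
  Insert 2 (step 2): P = [2] / [3];  Q = [1] / [2]
  Insert 5 (step 3): P = [2, 5] / [3];  Q = [1, 3] / [2]
  Insert 1 (step 4): P = [1, 5] / [2] / [3];  Q = [1, 3] / [2] / [4]
  Insert 4 (step 5): P = [1, 4] / [2, 5] / [3];  Q = [1, 3] / [2, 5] / [4]
Final shape: (2, 2, 1).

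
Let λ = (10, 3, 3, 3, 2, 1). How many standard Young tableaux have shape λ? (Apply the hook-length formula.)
# SYT of shape (10, 3, 3, 3, 2, 1) = 458422272

Hook-length formula: f^λ = n! / Π hook(c), product over all cells c of the Young diagram. For λ = (10, 3, 3, 3, 2, 1), n = 22 boxes. Hook lengths by row (left-to-right, top-to-bottom): [15, 13, 11, 7, 6, 5, 4, 3, 2, 1]; [7, 5, 3]; [6, 4, 2]; [5, 3, 1]; [3, 1]; [1]. Product of hooks = 2451889440000. So f^λ = 22! / 2451889440000 = 1124000727777607680000 / 2451889440000 = 458422272.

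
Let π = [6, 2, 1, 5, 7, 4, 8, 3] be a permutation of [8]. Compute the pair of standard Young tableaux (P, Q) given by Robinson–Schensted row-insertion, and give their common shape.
P = [1, 3, 7, 8] / [2, 4] / [5] / [6];  Q = [1, 4, 5, 7] / [2, 6] / [3] / [8];  common shape = (4, 2, 1, 1)

Row-insert the values π_1, π_2, … into P one at a time, bumping the leftmost entry strictly greater than the inserted value down to the next row. The recording tableau Q records, in position (i, j), the step at which that cell was added to P.
  Insert 6 (step 1): P = [6];  Q = [1]
  Insert 2 (step 2): P = [2] / [6];  Q = [1] / [2]
  Insert 1 (step 3): P = [1] / [2] / [6];  Q = [1] / [2] / [3]
  Insert 5 (step 4): P = [1, 5] / [2] / [6];  Q = [1, 4] / [2] / [3]
  Insert 7 (step 5): P = [1, 5, 7] / [2] / [6];  Q = [1, 4, 5] / [2] / [3]
  Insert 4 (step 6): P = [1, 4, 7] / [2, 5] / [6];  Q = [1, 4, 5] / [2, 6] / [3]
  Insert 8 (step 7): P = [1, 4, 7, 8] / [2, 5] / [6];  Q = [1, 4, 5, 7] / [2, 6] / [3]
  Insert 3 (step 8): P = [1, 3, 7, 8] / [2, 4] / [5] / [6];  Q = [1, 4, 5, 7] / [2, 6] / [3] / [8]
Final shape: (4, 2, 1, 1).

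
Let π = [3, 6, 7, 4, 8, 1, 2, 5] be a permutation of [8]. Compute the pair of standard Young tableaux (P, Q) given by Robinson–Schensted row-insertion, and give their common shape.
P = [1, 2, 5, 8] / [3, 4, 7] / [6];  Q = [1, 2, 3, 5] / [4, 7, 8] / [6];  common shape = (4, 3, 1)

Row-insert the values π_1, π_2, … into P one at a time, bumping the leftmost entry strictly greater than the inserted value down to the next row. The recording tableau Q records, in position (i, j), the step at which that cell was added to P.
  Insert 3 (step 1): P = [3];  Q = [1]
  Insert 6 (step 2): P = [3, 6];  Q = [1, 2]
  Insert 7 (step 3): P = [3, 6, 7];  Q = [1, 2, 3]
  Insert 4 (step 4): P = [3, 4, 7] / [6];  Q = [1, 2, 3] / [4]
  Insert 8 (step 5): P = [3, 4, 7, 8] / [6];  Q = [1, 2, 3, 5] / [4]
  Insert 1 (step 6): P = [1, 4, 7, 8] / [3] / [6];  Q = [1, 2, 3, 5] / [4] / [6]
  Insert 2 (step 7): P = [1, 2, 7, 8] / [3, 4] / [6];  Q = [1, 2, 3, 5] / [4, 7] / [6]
  Insert 5 (step 8): P = [1, 2, 5, 8] / [3, 4, 7] / [6];  Q = [1, 2, 3, 5] / [4, 7, 8] / [6]
Final shape: (4, 3, 1).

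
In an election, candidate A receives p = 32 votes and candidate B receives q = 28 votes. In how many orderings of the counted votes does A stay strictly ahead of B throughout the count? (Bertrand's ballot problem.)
Strict-lead orderings = 6914663035042301

Total orderings of the 60 votes with 32 for A: C(60, 32) = 103719945525634515. By the Bertrand ballot formula (Cycle Lemma / reflection principle), the number of orderings in which A is strictly ahead of B throughout is (p − q)/(p + q) · C(p + q, p) = (32 − 28)/(32 + 28) · 103719945525634515 = 6914663035042301.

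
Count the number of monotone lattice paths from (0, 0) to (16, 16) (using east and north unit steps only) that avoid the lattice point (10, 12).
Number of paths = 465284730

Total paths from (0, 0) to (16, 16): C(32, 16) = 601080390. Paths through (10, 12): (paths (0, 0) → (10, 12)) × (paths (10, 12) → (16, 16)) = C(22, 10) · C(10, 6) = 646646 · 210 = 135795660. Avoidance count = 601080390 − 135795660 = 465284730.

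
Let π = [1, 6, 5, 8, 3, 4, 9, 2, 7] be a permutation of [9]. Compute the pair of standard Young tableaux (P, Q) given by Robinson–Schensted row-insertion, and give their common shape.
P = [1, 2, 4, 7] / [3, 8, 9] / [5] / [6];  Q = [1, 2, 4, 7] / [3, 6, 9] / [5] / [8];  common shape = (4, 3, 1, 1)

Row-insert the values π_1, π_2, … into P one at a time, bumping the leftmost entry strictly greater than the inserted value down to the next row. The recording tableau Q records, in position (i, j), the step at which that cell was added to P.
  Insert 1 (step 1): P = [1];  Q = [1]
  Insert 6 (step 2): P = [1, 6];  Q = [1, 2]
  Insert 5 (step 3): P = [1, 5] / [6];  Q = [1, 2] / [3]
  Insert 8 (step 4): P = [1, 5, 8] / [6];  Q = [1, 2, 4] / [3]
  Insert 3 (step 5): P = [1, 3, 8] / [5] / [6];  Q = [1, 2, 4] / [3] / [5]
  Insert 4 (step 6): P = [1, 3, 4] / [5, 8] / [6];  Q = [1, 2, 4] / [3, 6] / [5]
  Insert 9 (step 7): P = [1, 3, 4, 9] / [5, 8] / [6];  Q = [1, 2, 4, 7] / [3, 6] / [5]
  Insert 2 (step 8): P = [1, 2, 4, 9] / [3, 8] / [5] / [6];  Q = [1, 2, 4, 7] / [3, 6] / [5] / [8]
  Insert 7 (step 9): P = [1, 2, 4, 7] / [3, 8, 9] / [5] / [6];  Q = [1, 2, 4, 7] / [3, 6, 9] / [5] / [8]
Final shape: (4, 3, 1, 1).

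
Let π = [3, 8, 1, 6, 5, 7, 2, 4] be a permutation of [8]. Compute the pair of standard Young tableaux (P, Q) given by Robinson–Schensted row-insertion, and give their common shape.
P = [1, 2, 4] / [3, 5, 7] / [6] / [8];  Q = [1, 2, 6] / [3, 4, 8] / [5] / [7];  common shape = (3, 3, 1, 1)

Row-insert the values π_1, π_2, … into P one at a time, bumping the leftmost entry strictly greater than the inserted value down to the next row. The recording tableau Q records, in position (i, j), the step at which that cell was added to P.
  Insert 3 (step 1): P = [3];  Q = [1]
  Insert 8 (step 2): P = [3, 8];  Q = [1, 2]
  Insert 1 (step 3): P = [1, 8] / [3];  Q = [1, 2] / [3]
  Insert 6 (step 4): P = [1, 6] / [3, 8];  Q = [1, 2] / [3, 4]
  Insert 5 (step 5): P = [1, 5] / [3, 6] / [8];  Q = [1, 2] / [3, 4] / [5]
  Insert 7 (step 6): P = [1, 5, 7] / [3, 6] / [8];  Q = [1, 2, 6] / [3, 4] / [5]
  Insert 2 (step 7): P = [1, 2, 7] / [3, 5] / [6] / [8];  Q = [1, 2, 6] / [3, 4] / [5] / [7]
  Insert 4 (step 8): P = [1, 2, 4] / [3, 5, 7] / [6] / [8];  Q = [1, 2, 6] / [3, 4, 8] / [5] / [7]
Final shape: (3, 3, 1, 1).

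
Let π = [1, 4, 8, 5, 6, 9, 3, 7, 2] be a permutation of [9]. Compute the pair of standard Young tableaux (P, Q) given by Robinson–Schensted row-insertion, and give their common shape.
P = [1, 2, 5, 6, 7] / [3, 9] / [4] / [8];  Q = [1, 2, 3, 5, 6] / [4, 8] / [7] / [9];  common shape = (5, 2, 1, 1)

Row-insert the values π_1, π_2, … into P one at a time, bumping the leftmost entry strictly greater than the inserted value down to the next row. The recording tableau Q records, in position (i, j), the step at which that cell was added to P.
  Insert 1 (step 1): P = [1];  Q = [1]
  Insert 4 (step 2): P = [1, 4];  Q = [1, 2]
  Insert 8 (step 3): P = [1, 4, 8];  Q = [1, 2, 3]
  Insert 5 (step 4): P = [1, 4, 5] / [8];  Q = [1, 2, 3] / [4]
  Insert 6 (step 5): P = [1, 4, 5, 6] / [8];  Q = [1, 2, 3, 5] / [4]
  Insert 9 (step 6): P = [1, 4, 5, 6, 9] / [8];  Q = [1, 2, 3, 5, 6] / [4]
  Insert 3 (step 7): P = [1, 3, 5, 6, 9] / [4] / [8];  Q = [1, 2, 3, 5, 6] / [4] / [7]
  Insert 7 (step 8): P = [1, 3, 5, 6, 7] / [4, 9] / [8];  Q = [1, 2, 3, 5, 6] / [4, 8] / [7]
  Insert 2 (step 9): P = [1, 2, 5, 6, 7] / [3, 9] / [4] / [8];  Q = [1, 2, 3, 5, 6] / [4, 8] / [7] / [9]
Final shape: (5, 2, 1, 1).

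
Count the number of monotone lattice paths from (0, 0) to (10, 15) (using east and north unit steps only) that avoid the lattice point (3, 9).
Number of paths = 2891240

Total paths from (0, 0) to (10, 15): C(25, 10) = 3268760. Paths through (3, 9): (paths (0, 0) → (3, 9)) × (paths (3, 9) → (10, 15)) = C(12, 3) · C(13, 7) = 220 · 1716 = 377520. Avoidance count = 3268760 − 377520 = 2891240.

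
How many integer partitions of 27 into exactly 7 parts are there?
p(27, 7 parts) = 364

Partitions of n into exactly k parts are in bijection with partitions of n − k into at most k parts (subtract 1 from each part). So p(27, exactly 7) = p(20, parts ≤ 7). Computing via the recurrence p(m, j) = p(m, j−1) + p(m−j, j) gives 364.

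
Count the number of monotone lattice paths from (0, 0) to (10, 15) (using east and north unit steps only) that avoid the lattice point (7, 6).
Number of paths = 2891240

Total paths from (0, 0) to (10, 15): C(25, 10) = 3268760. Paths through (7, 6): (paths (0, 0) → (7, 6)) × (paths (7, 6) → (10, 15)) = C(13, 7) · C(12, 3) = 1716 · 220 = 377520. Avoidance count = 3268760 − 377520 = 2891240.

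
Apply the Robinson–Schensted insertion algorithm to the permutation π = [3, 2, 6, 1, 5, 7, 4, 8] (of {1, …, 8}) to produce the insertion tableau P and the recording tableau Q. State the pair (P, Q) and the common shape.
P = [1, 4, 7, 8] / [2, 5] / [3, 6];  Q = [1, 3, 6, 8] / [2, 5] / [4, 7];  common shape = (4, 2, 2)

Row-insert the values π_1, π_2, … into P one at a time, bumping the leftmost entry strictly greater than the inserted value down to the next row. The recording tableau Q records, in position (i, j), the step at which that cell was added to P.
  Insert 3 (step 1): P = [3];  Q = [1]
  Insert 2 (step 2): P = [2] / [3];  Q = [1] / [2]
  Insert 6 (step 3): P = [2, 6] / [3];  Q = [1, 3] / [2]
  Insert 1 (step 4): P = [1, 6] / [2] / [3];  Q = [1, 3] / [2] / [4]
  Insert 5 (step 5): P = [1, 5] / [2, 6] / [3];  Q = [1, 3] / [2, 5] / [4]
  Insert 7 (step 6): P = [1, 5, 7] / [2, 6] / [3];  Q = [1, 3, 6] / [2, 5] / [4]
  Insert 4 (step 7): P = [1, 4, 7] / [2, 5] / [3, 6];  Q = [1, 3, 6] / [2, 5] / [4, 7]
  Insert 8 (step 8): P = [1, 4, 7, 8] / [2, 5] / [3, 6];  Q = [1, 3, 6, 8] / [2, 5] / [4, 7]
Final shape: (4, 2, 2).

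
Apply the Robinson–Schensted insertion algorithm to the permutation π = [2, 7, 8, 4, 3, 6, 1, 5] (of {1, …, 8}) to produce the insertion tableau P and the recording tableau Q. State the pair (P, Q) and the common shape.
P = [1, 3, 5] / [2, 6] / [4, 8] / [7];  Q = [1, 2, 3] / [4, 6] / [5, 8] / [7];  common shape = (3, 2, 2, 1)

Row-insert the values π_1, π_2, … into P one at a time, bumping the leftmost entry strictly greater than the inserted value down to the next row. The recording tableau Q records, in position (i, j), the step at which that cell was added to P.
  Insert 2 (step 1): P = [2];  Q = [1]
  Insert 7 (step 2): P = [2, 7];  Q = [1, 2]
  Insert 8 (step 3): P = [2, 7, 8];  Q = [1, 2, 3]
  Insert 4 (step 4): P = [2, 4, 8] / [7];  Q = [1, 2, 3] / [4]
  Insert 3 (step 5): P = [2, 3, 8] / [4] / [7];  Q = [1, 2, 3] / [4] / [5]
  Insert 6 (step 6): P = [2, 3, 6] / [4, 8] / [7];  Q = [1, 2, 3] / [4, 6] / [5]
  Insert 1 (step 7): P = [1, 3, 6] / [2, 8] / [4] / [7];  Q = [1, 2, 3] / [4, 6] / [5] / [7]
  Insert 5 (step 8): P = [1, 3, 5] / [2, 6] / [4, 8] / [7];  Q = [1, 2, 3] / [4, 6] / [5, 8] / [7]
Final shape: (3, 2, 2, 1).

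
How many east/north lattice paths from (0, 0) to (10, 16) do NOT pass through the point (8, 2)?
Number of paths = 5306335

Total paths from (0, 0) to (10, 16): C(26, 10) = 5311735. Paths through (8, 2): (paths (0, 0) → (8, 2)) × (paths (8, 2) → (10, 16)) = C(10, 8) · C(16, 2) = 45 · 120 = 5400. Avoidance count = 5311735 − 5400 = 5306335.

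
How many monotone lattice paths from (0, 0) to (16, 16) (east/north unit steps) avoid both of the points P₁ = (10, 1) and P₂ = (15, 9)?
Number of paths = 590136710

Inclusion–exclusion. Total paths: C(32, 16) = 601080390. Through P₁: C(11, 10)·C(21, 6) = 596904. Through P₂: C(24, 15)·C(8, 1) = 10460032. Since P₁ is strictly southwest of P₂, a monotone path through both must visit P₁ then P₂; paths through both = C(11, 10)·C(13, 5)·C(8, 1) = 113256. Avoid both = 601080390 − 596904 − 10460032 + 113256 = 590136710.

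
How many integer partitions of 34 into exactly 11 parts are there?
p(34, 11 parts) = 1060

Partitions of n into exactly k parts are in bijection with partitions of n − k into at most k parts (subtract 1 from each part). So p(34, exactly 11) = p(23, parts ≤ 11). Computing via the recurrence p(m, j) = p(m, j−1) + p(m−j, j) gives 1060.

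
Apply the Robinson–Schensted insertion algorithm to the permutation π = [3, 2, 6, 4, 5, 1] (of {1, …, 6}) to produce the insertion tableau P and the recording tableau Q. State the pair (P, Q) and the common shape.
P = [1, 4, 5] / [2, 6] / [3];  Q = [1, 3, 5] / [2, 4] / [6];  common shape = (3, 2, 1)

Row-insert the values π_1, π_2, … into P one at a time, bumping the leftmost entry strictly greater than the inserted value down to the next row. The recording tableau Q records, in position (i, j), the step at which that cell was added to P.
  Insert 3 (step 1): P = [3];  Q = [1]
  Insert 2 (step 2): P = [2] / [3];  Q = [1] / [2]
  Insert 6 (step 3): P = [2, 6] / [3];  Q = [1, 3] / [2]
  Insert 4 (step 4): P = [2, 4] / [3, 6];  Q = [1, 3] / [2, 4]
  Insert 5 (step 5): P = [2, 4, 5] / [3, 6];  Q = [1, 3, 5] / [2, 4]
  Insert 1 (step 6): P = [1, 4, 5] / [2, 6] / [3];  Q = [1, 3, 5] / [2, 4] / [6]
Final shape: (3, 2, 1).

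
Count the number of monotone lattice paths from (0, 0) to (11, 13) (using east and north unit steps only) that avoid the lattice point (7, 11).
Number of paths = 2018784

Total paths from (0, 0) to (11, 13): C(24, 11) = 2496144. Paths through (7, 11): (paths (0, 0) → (7, 11)) × (paths (7, 11) → (11, 13)) = C(18, 7) · C(6, 4) = 31824 · 15 = 477360. Avoidance count = 2496144 − 477360 = 2018784.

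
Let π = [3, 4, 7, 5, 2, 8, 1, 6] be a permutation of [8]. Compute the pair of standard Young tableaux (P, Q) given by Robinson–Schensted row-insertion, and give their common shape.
P = [1, 4, 5, 6] / [2, 8] / [3] / [7];  Q = [1, 2, 3, 6] / [4, 8] / [5] / [7];  common shape = (4, 2, 1, 1)

Row-insert the values π_1, π_2, … into P one at a time, bumping the leftmost entry strictly greater than the inserted value down to the next row. The recording tableau Q records, in position (i, j), the step at which that cell was added to P.
  Insert 3 (step 1): P = [3];  Q = [1]
  Insert 4 (step 2): P = [3, 4];  Q = [1, 2]
  Insert 7 (step 3): P = [3, 4, 7];  Q = [1, 2, 3]
  Insert 5 (step 4): P = [3, 4, 5] / [7];  Q = [1, 2, 3] / [4]
  Insert 2 (step 5): P = [2, 4, 5] / [3] / [7];  Q = [1, 2, 3] / [4] / [5]
  Insert 8 (step 6): P = [2, 4, 5, 8] / [3] / [7];  Q = [1, 2, 3, 6] / [4] / [5]
  Insert 1 (step 7): P = [1, 4, 5, 8] / [2] / [3] / [7];  Q = [1, 2, 3, 6] / [4] / [5] / [7]
  Insert 6 (step 8): P = [1, 4, 5, 6] / [2, 8] / [3] / [7];  Q = [1, 2, 3, 6] / [4, 8] / [5] / [7]
Final shape: (4, 2, 1, 1).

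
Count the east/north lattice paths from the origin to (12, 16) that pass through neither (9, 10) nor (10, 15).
Number of paths = 14518527

Inclusion–exclusion. Total paths: C(28, 12) = 30421755. Through P₁: C(19, 9)·C(9, 3) = 7759752. Through P₂: C(25, 10)·C(3, 2) = 9806280. Since P₁ is strictly southwest of P₂, a monotone path through both must visit P₁ then P₂; paths through both = C(19, 9)·C(6, 1)·C(3, 2) = 1662804. Avoid both = 30421755 − 7759752 − 9806280 + 1662804 = 14518527.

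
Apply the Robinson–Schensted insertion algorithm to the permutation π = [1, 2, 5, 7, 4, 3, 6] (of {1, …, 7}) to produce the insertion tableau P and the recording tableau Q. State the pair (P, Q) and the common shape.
P = [1, 2, 3, 6] / [4, 7] / [5];  Q = [1, 2, 3, 4] / [5, 7] / [6];  common shape = (4, 2, 1)

Row-insert the values π_1, π_2, … into P one at a time, bumping the leftmost entry strictly greater than the inserted value down to the next row. The recording tableau Q records, in position (i, j), the step at which that cell was added to P.
  Insert 1 (step 1): P = [1];  Q = [1]
  Insert 2 (step 2): P = [1, 2];  Q = [1, 2]
  Insert 5 (step 3): P = [1, 2, 5];  Q = [1, 2, 3]
  Insert 7 (step 4): P = [1, 2, 5, 7];  Q = [1, 2, 3, 4]
  Insert 4 (step 5): P = [1, 2, 4, 7] / [5];  Q = [1, 2, 3, 4] / [5]
  Insert 3 (step 6): P = [1, 2, 3, 7] / [4] / [5];  Q = [1, 2, 3, 4] / [5] / [6]
  Insert 6 (step 7): P = [1, 2, 3, 6] / [4, 7] / [5];  Q = [1, 2, 3, 4] / [5, 7] / [6]
Final shape: (4, 2, 1).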